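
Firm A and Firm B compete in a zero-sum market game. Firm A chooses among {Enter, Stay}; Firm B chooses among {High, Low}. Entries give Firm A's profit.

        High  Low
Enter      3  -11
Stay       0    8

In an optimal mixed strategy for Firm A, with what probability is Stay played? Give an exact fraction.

7/11

Row minima: Enter → -11, Stay → 0; maximin = 0.
Column maxima: High → 3, Low → 8; minimax = 3.
0 ≠ 3, so there is no saddle point; optimal play is mixed.
Let Firm A play Enter with probability p. Expected payoff against High: 3p + 0(1−p) = 3p; against Low: (-11)p + 8(1−p) = −19p + 8.
Setting these equal: 3p = −19p + 8 ⇒ 22p = 8 ⇒ p = 4/11, and the value is (3)·(4/11) = 12/11.
For Firm B: with q = P(High), equating Enter's and Stay's payoffs gives 14q − 11 = −8q + 8 ⇒ q = 19/22.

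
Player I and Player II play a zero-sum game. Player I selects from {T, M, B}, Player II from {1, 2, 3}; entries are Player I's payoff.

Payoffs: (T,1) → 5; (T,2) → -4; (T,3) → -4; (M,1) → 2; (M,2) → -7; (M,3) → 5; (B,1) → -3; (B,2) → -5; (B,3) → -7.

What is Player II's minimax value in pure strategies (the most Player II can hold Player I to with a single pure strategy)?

Column maxima: 1 → 5, 2 → -4, 3 → 5.
The smallest of these is -4.

-4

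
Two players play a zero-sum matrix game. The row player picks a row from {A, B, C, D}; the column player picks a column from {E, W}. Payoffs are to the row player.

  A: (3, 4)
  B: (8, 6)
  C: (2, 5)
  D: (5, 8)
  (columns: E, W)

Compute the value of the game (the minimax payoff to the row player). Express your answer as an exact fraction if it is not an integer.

Row minima: A → 3, B → 6, C → 2, D → 5; maximin = 6.
Column maxima: E → 8, W → 8; minimax = 8.
6 ≠ 8, so there is no saddle point; optimal play is mixed.
A is strictly dominated by B, so the row player never plays it.
C is strictly dominated by B, so the row player never plays it.
On the remaining 2×2 (B, D vs E, W):
Let the row player play B with probability p. Expected payoff against E: 8p + 5(1−p) = 3p + 5; against W: 6p + 8(1−p) = −2p + 8.
Setting these equal: 3p + 5 = −2p + 8 ⇒ 5p = 3 ⇒ p = 3/5, and the value is (3)·(3/5) + 5 = 34/5.
For the column player: with q = P(E), equating B's and D's payoffs gives 2q + 6 = −3q + 8 ⇒ q = 2/5.

34/5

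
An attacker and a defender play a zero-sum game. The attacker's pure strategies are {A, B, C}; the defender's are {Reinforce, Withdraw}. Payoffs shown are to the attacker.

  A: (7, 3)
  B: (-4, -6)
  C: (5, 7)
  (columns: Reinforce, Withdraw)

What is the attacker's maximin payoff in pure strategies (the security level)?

5

Row minima: A → 3, B → -6, C → 5.
The best of these is 5.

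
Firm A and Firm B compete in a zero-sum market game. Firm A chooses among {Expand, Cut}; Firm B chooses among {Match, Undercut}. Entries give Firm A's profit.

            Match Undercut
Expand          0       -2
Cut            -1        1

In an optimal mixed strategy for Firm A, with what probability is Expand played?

Row minima: Expand → -2, Cut → -1; maximin = -1.
Column maxima: Match → 0, Undercut → 1; minimax = 0.
-1 ≠ 0, so there is no saddle point; optimal play is mixed.
Let Firm A play Expand with probability p. Expected payoff against Match: 0p + (-1)(1−p) = p − 1; against Undercut: (-2)p + 1(1−p) = −3p + 1.
Setting these equal: p − 1 = −3p + 1 ⇒ 4p = 2 ⇒ p = 1/2, and the value is (1)·(1/2) − 1 = -1/2.
For Firm B: with q = P(Match), equating Expand's and Cut's payoffs gives 2q − 2 = −2q + 1 ⇒ q = 3/4.

1/2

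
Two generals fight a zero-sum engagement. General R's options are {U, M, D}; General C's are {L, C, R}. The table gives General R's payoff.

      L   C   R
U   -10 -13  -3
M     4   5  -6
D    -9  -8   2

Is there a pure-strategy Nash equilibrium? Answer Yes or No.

Row minima: U → -13, M → -6, D → -9; maximin = -6.
Column maxima: L → 4, C → 5, R → 2; minimax = 2.
-6 ≠ 2, so no pure-strategy equilibrium exists.

No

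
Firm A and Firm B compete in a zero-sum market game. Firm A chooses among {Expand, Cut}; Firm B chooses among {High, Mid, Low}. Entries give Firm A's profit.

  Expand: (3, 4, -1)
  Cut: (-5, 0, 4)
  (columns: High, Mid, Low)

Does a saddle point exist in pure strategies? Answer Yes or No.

Row minima: Expand → -1, Cut → -5; maximin = -1.
Column maxima: High → 3, Mid → 4, Low → 4; minimax = 3.
-1 ≠ 3, so no pure-strategy equilibrium exists.

No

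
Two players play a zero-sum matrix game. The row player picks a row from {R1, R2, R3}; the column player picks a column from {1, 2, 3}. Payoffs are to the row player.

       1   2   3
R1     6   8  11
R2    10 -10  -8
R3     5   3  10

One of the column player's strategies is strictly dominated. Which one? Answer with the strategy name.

3

2 holds the row player's payoff strictly below 3 in every row: 8 < 11, -10 < -8, 3 < 10.
So 3 is strictly dominated for the column player.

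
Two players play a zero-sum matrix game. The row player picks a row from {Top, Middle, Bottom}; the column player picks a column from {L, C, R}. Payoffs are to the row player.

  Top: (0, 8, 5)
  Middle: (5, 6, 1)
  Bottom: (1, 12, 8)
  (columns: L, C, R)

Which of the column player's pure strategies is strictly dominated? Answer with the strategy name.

L holds the row player's payoff strictly below C in every row: 0 < 8, 5 < 6, 1 < 12.
So C is strictly dominated for the column player.

C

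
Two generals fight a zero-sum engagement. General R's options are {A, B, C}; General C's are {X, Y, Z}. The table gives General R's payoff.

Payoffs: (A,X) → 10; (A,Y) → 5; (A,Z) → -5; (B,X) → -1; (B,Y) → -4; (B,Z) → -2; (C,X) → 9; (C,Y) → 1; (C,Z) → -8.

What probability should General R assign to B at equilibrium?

5/6

Row minima: A → -5, B → -4, C → -8; maximin = -4.
Column maxima: X → 10, Y → 5, Z → -2; minimax = -2.
-4 ≠ -2, so there is no saddle point; optimal play is mixed.
C is strictly dominated by A, so General R never plays it.
X is strictly dominated by Y (it gives General R strictly more in every row), so General C never plays it.
On the remaining 2×2 (A, B vs Y, Z):
Let General R play A with probability p. Expected payoff against Y: 5p + (-4)(1−p) = 9p − 4; against Z: (-5)p + (-2)(1−p) = −3p − 2.
Setting these equal: 9p − 4 = −3p − 2 ⇒ 12p = 2 ⇒ p = 1/6, and the value is (9)·(1/6) − 4 = -5/2.
For General C: with q = P(Y), equating A's and B's payoffs gives 10q − 5 = −2q − 2 ⇒ q = 1/4.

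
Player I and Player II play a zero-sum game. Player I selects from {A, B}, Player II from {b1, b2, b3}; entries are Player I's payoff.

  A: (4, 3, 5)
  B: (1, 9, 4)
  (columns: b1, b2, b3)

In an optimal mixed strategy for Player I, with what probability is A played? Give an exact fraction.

8/9

Row minima: A → 3, B → 1; maximin = 3.
Column maxima: b1 → 4, b2 → 9, b3 → 5; minimax = 4.
3 ≠ 4, so there is no saddle point; optimal play is mixed.
b3 is strictly dominated by b1 (it gives Player I strictly more in every row), so Player II never plays it.
On the remaining 2×2 (A, B vs b1, b2):
Let Player I play A with probability p. Expected payoff against b1: 4p + 1(1−p) = 3p + 1; against b2: 3p + 9(1−p) = −6p + 9.
Setting these equal: 3p + 1 = −6p + 9 ⇒ 9p = 8 ⇒ p = 8/9, and the value is (3)·(8/9) + 1 = 11/3.
For Player II: with q = P(b1), equating A's and B's payoffs gives q + 3 = −8q + 9 ⇒ q = 2/3.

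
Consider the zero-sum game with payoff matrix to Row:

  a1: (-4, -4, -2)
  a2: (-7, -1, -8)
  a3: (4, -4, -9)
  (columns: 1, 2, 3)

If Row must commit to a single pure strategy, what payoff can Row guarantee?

-4

Row minima: a1 → -4, a2 → -8, a3 → -9.
The best of these is -4.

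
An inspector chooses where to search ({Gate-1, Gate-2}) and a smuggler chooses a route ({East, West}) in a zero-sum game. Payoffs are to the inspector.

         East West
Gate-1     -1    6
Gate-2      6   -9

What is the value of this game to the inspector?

Row minima: Gate-1 → -1, Gate-2 → -9; maximin = -1.
Column maxima: East → 6, West → 6; minimax = 6.
-1 ≠ 6, so there is no saddle point; optimal play is mixed.
Let the inspector play Gate-1 with probability p. Expected payoff against East: (-1)p + 6(1−p) = −7p + 6; against West: 6p + (-9)(1−p) = 15p − 9.
Setting these equal: −7p + 6 = 15p − 9 ⇒ −22p = -15 ⇒ p = 15/22, and the value is (-7)·(15/22) + 6 = 27/22.
For the smuggler: with q = P(East), equating Gate-1's and Gate-2's payoffs gives −7q + 6 = 15q − 9 ⇒ q = 15/22.

27/22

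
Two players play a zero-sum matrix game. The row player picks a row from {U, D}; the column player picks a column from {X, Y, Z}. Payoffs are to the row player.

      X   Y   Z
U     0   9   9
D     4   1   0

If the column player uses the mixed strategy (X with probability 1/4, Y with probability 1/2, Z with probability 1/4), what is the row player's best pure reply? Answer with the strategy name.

Expected payoff of U: (1/4)·0 + (1/2)·9 + (1/4)·9 = 27/4.
Expected payoff of D: (1/4)·4 + (1/2)·1 + (1/4)·0 = 3/2.
The largest is 27/4, so the row player's best response is U.

U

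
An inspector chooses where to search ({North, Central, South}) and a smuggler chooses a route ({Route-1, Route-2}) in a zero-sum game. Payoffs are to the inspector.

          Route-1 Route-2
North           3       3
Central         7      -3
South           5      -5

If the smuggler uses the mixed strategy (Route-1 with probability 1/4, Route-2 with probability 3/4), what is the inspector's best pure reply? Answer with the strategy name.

North

Expected payoff of North: (1/4)·3 + (3/4)·3 = 3.
Expected payoff of Central: (1/4)·7 + (3/4)·(-3) = -1/2.
Expected payoff of South: (1/4)·5 + (3/4)·(-5) = -5/2.
The largest is 3, so the inspector's best response is North.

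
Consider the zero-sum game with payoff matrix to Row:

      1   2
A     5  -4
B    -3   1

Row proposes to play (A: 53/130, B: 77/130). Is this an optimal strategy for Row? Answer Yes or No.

Against 1 this mix gives (53/130)·5 + (77/130)·(-3) = 17/65.
Against 2 this mix gives (53/130)·(-4) + (77/130)·1 = -27/26.
Column will play 2, holding Row to -27/26. Shifting weight toward the row that does better against 2 would raise this floor (the equalizing mix achieves -7/13 against both 2 and 1), so the proposed strategy is not optimal.

No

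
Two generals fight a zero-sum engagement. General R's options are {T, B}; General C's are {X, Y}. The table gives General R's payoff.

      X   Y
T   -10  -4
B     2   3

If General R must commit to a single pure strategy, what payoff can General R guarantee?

2

Row minima: T → -10, B → 2.
The best of these is 2.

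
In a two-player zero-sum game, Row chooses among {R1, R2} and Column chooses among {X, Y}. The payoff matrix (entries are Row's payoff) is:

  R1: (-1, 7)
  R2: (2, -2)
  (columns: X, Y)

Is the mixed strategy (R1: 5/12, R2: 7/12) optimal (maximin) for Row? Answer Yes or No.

Against X this mix gives (5/12)·(-1) + (7/12)·2 = 3/4.
Against Y this mix gives (5/12)·7 + (7/12)·(-2) = 7/4.
Column will play X, holding Row to 3/4. Shifting weight toward the row that does better against X would raise this floor (the equalizing mix achieves 1 against both X and Y), so the proposed strategy is not optimal.

No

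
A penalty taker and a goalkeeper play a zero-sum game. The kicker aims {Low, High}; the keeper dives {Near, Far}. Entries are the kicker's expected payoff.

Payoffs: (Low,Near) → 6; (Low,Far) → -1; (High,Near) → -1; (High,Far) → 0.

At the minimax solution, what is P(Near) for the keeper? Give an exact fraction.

Row minima: Low → -1, High → -1; maximin = -1.
Column maxima: Near → 6, Far → 0; minimax = 0.
-1 ≠ 0, so there is no saddle point; optimal play is mixed.
Let the kicker play Low with probability p. Expected payoff against Near: 6p + (-1)(1−p) = 7p − 1; against Far: (-1)p + 0(1−p) = −p.
Setting these equal: 7p − 1 = −p ⇒ 8p = 1 ⇒ p = 1/8, and the value is (7)·(1/8) − 1 = -1/8.
For the keeper: with q = P(Near), equating Low's and High's payoffs gives 7q − 1 = −q ⇒ q = 1/8.

1/8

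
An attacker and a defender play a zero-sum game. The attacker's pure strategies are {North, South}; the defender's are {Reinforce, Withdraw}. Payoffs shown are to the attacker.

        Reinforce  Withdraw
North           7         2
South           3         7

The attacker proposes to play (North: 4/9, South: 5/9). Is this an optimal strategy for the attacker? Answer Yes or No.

Yes

Against Reinforce this mix gives (4/9)·7 + (5/9)·3 = 43/9.
Against Withdraw this mix gives (4/9)·2 + (5/9)·7 = 43/9.
All of the defender's active replies (Reinforce, Withdraw) yield 43/9, and no column does worse for the attacker. The mix makes the defender indifferent and guarantees 43/9, so it is optimal.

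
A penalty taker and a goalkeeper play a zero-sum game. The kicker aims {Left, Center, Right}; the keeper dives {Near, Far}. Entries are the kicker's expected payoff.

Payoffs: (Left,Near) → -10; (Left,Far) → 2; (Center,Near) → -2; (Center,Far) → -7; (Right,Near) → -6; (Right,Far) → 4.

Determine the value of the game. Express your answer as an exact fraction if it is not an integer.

-10/3

Row minima: Left → -10, Center → -7, Right → -6; maximin = -6.
Column maxima: Near → -2, Far → 4; minimax = -2.
-6 ≠ -2, so there is no saddle point; optimal play is mixed.
Left is strictly dominated by Right, so the kicker never plays it.
On the remaining 2×2 (Center, Right vs Near, Far):
Let the kicker play Center with probability p. Expected payoff against Near: (-2)p + (-6)(1−p) = 4p − 6; against Far: (-7)p + 4(1−p) = −11p + 4.
Setting these equal: 4p − 6 = −11p + 4 ⇒ 15p = 10 ⇒ p = 2/3, and the value is (4)·(2/3) − 6 = -10/3.
For the keeper: with q = P(Near), equating Center's and Right's payoffs gives 5q − 7 = −10q + 4 ⇒ q = 11/15.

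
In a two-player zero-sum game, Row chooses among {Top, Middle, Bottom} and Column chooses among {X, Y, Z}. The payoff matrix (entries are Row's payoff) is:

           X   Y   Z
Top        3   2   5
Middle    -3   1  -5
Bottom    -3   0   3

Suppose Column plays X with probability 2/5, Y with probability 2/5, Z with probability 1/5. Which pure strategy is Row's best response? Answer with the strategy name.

Top

Expected payoff of Top: (2/5)·3 + (2/5)·2 + (1/5)·5 = 3.
Expected payoff of Middle: (2/5)·(-3) + (2/5)·1 + (1/5)·(-5) = -9/5.
Expected payoff of Bottom: (2/5)·(-3) + (2/5)·0 + (1/5)·3 = -3/5.
The largest is 3, so Row's best response is Top.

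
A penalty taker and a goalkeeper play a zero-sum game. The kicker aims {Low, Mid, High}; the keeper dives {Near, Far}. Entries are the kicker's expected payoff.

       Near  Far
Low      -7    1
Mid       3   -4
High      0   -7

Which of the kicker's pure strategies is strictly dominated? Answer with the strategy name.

Mid gives a strictly higher payoff than High against every column: 3 > 0, -4 > -7.
So High is strictly dominated and the kicker never plays it.

High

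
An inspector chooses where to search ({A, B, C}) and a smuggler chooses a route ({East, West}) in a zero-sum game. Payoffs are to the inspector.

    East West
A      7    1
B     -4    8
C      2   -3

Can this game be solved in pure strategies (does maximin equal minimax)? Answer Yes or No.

No

Row minima: A → 1, B → -4, C → -3; maximin = 1.
Column maxima: East → 7, West → 8; minimax = 7.
1 ≠ 7, so no pure-strategy equilibrium exists.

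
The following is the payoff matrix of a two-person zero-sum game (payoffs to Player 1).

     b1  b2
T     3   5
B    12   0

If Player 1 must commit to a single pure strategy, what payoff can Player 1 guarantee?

3

Row minima: T → 3, B → 0.
The best of these is 3.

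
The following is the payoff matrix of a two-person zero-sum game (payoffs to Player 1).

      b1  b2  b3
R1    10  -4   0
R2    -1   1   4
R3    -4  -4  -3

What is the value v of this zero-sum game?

3/8

Row minima: R1 → -4, R2 → -1, R3 → -4; maximin = -1.
Column maxima: b1 → 10, b2 → 1, b3 → 4; minimax = 1.
-1 ≠ 1, so there is no saddle point; optimal play is mixed.
R3 is strictly dominated by R2, so Player 1 never plays it.
b3 is strictly dominated by b2 (it gives Player 1 strictly more in every row), so Player 2 never plays it.
On the remaining 2×2 (R1, R2 vs b1, b2):
Let Player 1 play R1 with probability p. Expected payoff against b1: 10p + (-1)(1−p) = 11p − 1; against b2: (-4)p + 1(1−p) = −5p + 1.
Setting these equal: 11p − 1 = −5p + 1 ⇒ 16p = 2 ⇒ p = 1/8, and the value is (11)·(1/8) − 1 = 3/8.
For Player 2: with q = P(b1), equating R1's and R2's payoffs gives 14q − 4 = −2q + 1 ⇒ q = 5/16.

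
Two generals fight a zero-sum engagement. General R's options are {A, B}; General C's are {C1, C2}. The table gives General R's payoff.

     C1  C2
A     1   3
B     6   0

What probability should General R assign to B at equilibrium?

1/4

Row minima: A → 1, B → 0; maximin = 1.
Column maxima: C1 → 6, C2 → 3; minimax = 3.
1 ≠ 3, so there is no saddle point; optimal play is mixed.
Let General R play A with probability p. Expected payoff against C1: 1p + 6(1−p) = −5p + 6; against C2: 3p + 0(1−p) = 3p.
Setting these equal: −5p + 6 = 3p ⇒ −8p = -6 ⇒ p = 3/4, and the value is (-5)·(3/4) + 6 = 9/4.
For General C: with q = P(C1), equating A's and B's payoffs gives −2q + 3 = 6q ⇒ q = 3/8.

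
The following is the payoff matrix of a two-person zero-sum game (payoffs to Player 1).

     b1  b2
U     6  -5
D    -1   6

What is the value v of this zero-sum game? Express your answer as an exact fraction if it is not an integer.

Row minima: U → -5, D → -1; maximin = -1.
Column maxima: b1 → 6, b2 → 6; minimax = 6.
-1 ≠ 6, so there is no saddle point; optimal play is mixed.
Let Player 1 play U with probability p. Expected payoff against b1: 6p + (-1)(1−p) = 7p − 1; against b2: (-5)p + 6(1−p) = −11p + 6.
Setting these equal: 7p − 1 = −11p + 6 ⇒ 18p = 7 ⇒ p = 7/18, and the value is (7)·(7/18) − 1 = 31/18.
For Player 2: with q = P(b1), equating U's and D's payoffs gives 11q − 5 = −7q + 6 ⇒ q = 11/18.

31/18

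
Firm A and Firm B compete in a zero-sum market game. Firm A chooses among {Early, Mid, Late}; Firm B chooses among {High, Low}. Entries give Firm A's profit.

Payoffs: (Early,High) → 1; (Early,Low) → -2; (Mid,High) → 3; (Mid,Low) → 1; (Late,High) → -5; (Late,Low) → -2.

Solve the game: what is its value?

Row minima: Early → -2, Mid → 1, Late → -5; maximin = 1.
Column maxima: High → 3, Low → 1; minimax = 1.
Since maximin = minimax = 1, there is a saddle point and the value is 1.

1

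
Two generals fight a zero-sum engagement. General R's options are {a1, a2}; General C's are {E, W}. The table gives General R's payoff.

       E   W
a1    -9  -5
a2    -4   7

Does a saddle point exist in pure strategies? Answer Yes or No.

Row minima: a1 → -9, a2 → -4; maximin = -4.
Column maxima: E → -4, W → 7; minimax = -4.
maximin = minimax = -4, so a saddle point exists.

Yes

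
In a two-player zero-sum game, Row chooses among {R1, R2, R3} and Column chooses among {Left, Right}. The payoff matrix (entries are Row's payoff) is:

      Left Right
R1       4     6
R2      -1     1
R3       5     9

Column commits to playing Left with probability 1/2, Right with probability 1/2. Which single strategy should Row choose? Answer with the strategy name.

R3

Expected payoff of R1: (1/2)·4 + (1/2)·6 = 5.
Expected payoff of R2: (1/2)·(-1) + (1/2)·1 = 0.
Expected payoff of R3: (1/2)·5 + (1/2)·9 = 7.
The largest is 7, so Row's best response is R3.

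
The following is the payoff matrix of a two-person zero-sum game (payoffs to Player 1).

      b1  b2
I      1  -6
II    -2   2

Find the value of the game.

-10/11

Row minima: I → -6, II → -2; maximin = -2.
Column maxima: b1 → 1, b2 → 2; minimax = 1.
-2 ≠ 1, so there is no saddle point; optimal play is mixed.
Let Player 1 play I with probability p. Expected payoff against b1: 1p + (-2)(1−p) = 3p − 2; against b2: (-6)p + 2(1−p) = −8p + 2.
Setting these equal: 3p − 2 = −8p + 2 ⇒ 11p = 4 ⇒ p = 4/11, and the value is (3)·(4/11) − 2 = -10/11.
For Player 2: with q = P(b1), equating I's and II's payoffs gives 7q − 6 = −4q + 2 ⇒ q = 8/11.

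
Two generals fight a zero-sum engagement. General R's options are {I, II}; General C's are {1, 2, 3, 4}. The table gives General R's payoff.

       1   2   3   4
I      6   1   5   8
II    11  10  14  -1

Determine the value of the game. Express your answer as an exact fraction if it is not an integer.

9/2

Row minima: I → 1, II → -1; maximin = 1.
Column maxima: 1 → 11, 2 → 10, 3 → 14, 4 → 8; minimax = 8.
1 ≠ 8, so there is no saddle point; optimal play is mixed.
1 is strictly dominated by 2 (it gives General R strictly more in every row), so General C never plays it.
3 is strictly dominated by 2 (it gives General R strictly more in every row), so General C never plays it.
On the remaining 2×2 (I, II vs 2, 4):
Let General R play I with probability p. Expected payoff against 2: 1p + 10(1−p) = −9p + 10; against 4: 8p + (-1)(1−p) = 9p − 1.
Setting these equal: −9p + 10 = 9p − 1 ⇒ −18p = -11 ⇒ p = 11/18, and the value is (-9)·(11/18) + 10 = 9/2.
For General C: with q = P(2), equating I's and II's payoffs gives −7q + 8 = 11q − 1 ⇒ q = 1/2.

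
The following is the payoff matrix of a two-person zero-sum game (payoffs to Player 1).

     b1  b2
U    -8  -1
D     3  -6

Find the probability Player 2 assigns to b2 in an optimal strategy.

11/16

Row minima: U → -8, D → -6; maximin = -6.
Column maxima: b1 → 3, b2 → -1; minimax = -1.
-6 ≠ -1, so there is no saddle point; optimal play is mixed.
Let Player 1 play U with probability p. Expected payoff against b1: (-8)p + 3(1−p) = −11p + 3; against b2: (-1)p + (-6)(1−p) = 5p − 6.
Setting these equal: −11p + 3 = 5p − 6 ⇒ −16p = -9 ⇒ p = 9/16, and the value is (-11)·(9/16) + 3 = -51/16.
For Player 2: with q = P(b1), equating U's and D's payoffs gives −7q − 1 = 9q − 6 ⇒ q = 5/16.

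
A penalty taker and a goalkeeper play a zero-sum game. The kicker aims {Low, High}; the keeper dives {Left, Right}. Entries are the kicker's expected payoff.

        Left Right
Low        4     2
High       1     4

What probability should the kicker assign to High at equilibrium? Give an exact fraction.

2/5

Row minima: Low → 2, High → 1; maximin = 2.
Column maxima: Left → 4, Right → 4; minimax = 4.
2 ≠ 4, so there is no saddle point; optimal play is mixed.
Let the kicker play Low with probability p. Expected payoff against Left: 4p + 1(1−p) = 3p + 1; against Right: 2p + 4(1−p) = −2p + 4.
Setting these equal: 3p + 1 = −2p + 4 ⇒ 5p = 3 ⇒ p = 3/5, and the value is (3)·(3/5) + 1 = 14/5.
For the keeper: with q = P(Left), equating Low's and High's payoffs gives 2q + 2 = −3q + 4 ⇒ q = 2/5.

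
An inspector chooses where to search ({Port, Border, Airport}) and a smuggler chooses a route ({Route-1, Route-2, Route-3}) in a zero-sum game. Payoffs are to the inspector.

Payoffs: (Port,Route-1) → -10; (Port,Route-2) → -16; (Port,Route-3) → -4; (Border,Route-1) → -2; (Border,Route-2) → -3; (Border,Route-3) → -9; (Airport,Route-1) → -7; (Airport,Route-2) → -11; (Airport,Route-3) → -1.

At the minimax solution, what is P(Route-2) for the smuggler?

1/2

Row minima: Port → -16, Border → -9, Airport → -11; maximin = -9.
Column maxima: Route-1 → -2, Route-2 → -3, Route-3 → -1; minimax = -3.
-9 ≠ -3, so there is no saddle point; optimal play is mixed.
Port is strictly dominated by Airport, so the inspector never plays it.
Route-1 is strictly dominated by Route-2 (it gives the inspector strictly more in every row), so the smuggler never plays it.
On the remaining 2×2 (Border, Airport vs Route-2, Route-3):
Let the inspector play Border with probability p. Expected payoff against Route-2: (-3)p + (-11)(1−p) = 8p − 11; against Route-3: (-9)p + (-1)(1−p) = −8p − 1.
Setting these equal: 8p − 11 = −8p − 1 ⇒ 16p = 10 ⇒ p = 5/8, and the value is (8)·(5/8) − 11 = -6.
For the smuggler: with q = P(Route-2), equating Border's and Airport's payoffs gives 6q − 9 = −10q − 1 ⇒ q = 1/2.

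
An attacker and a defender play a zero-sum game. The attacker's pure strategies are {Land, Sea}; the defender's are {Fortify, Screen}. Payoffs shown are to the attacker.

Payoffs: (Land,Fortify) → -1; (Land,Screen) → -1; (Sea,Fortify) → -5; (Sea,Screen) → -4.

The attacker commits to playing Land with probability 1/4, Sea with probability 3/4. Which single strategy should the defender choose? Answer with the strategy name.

If the defender plays Fortify, the attacker's expected payoff is (1/4)·(-1) + (3/4)·(-5) = -4.
If the defender plays Screen, the attacker's expected payoff is (1/4)·(-1) + (3/4)·(-4) = -13/4.
The defender minimizes the attacker's payoff; the smallest is -4, so the best response is Fortify.

Fortify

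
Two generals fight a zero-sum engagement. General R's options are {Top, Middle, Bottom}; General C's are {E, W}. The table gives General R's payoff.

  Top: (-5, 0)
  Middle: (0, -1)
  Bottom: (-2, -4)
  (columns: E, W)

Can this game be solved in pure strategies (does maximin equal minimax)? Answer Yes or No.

No

Row minima: Top → -5, Middle → -1, Bottom → -4; maximin = -1.
Column maxima: E → 0, W → 0; minimax = 0.
-1 ≠ 0, so no pure-strategy equilibrium exists.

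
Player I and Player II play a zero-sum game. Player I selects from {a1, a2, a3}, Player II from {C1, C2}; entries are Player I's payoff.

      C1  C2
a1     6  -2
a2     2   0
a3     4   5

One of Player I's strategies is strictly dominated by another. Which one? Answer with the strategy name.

a3 gives a strictly higher payoff than a2 against every column: 4 > 2, 5 > 0.
So a2 is strictly dominated and Player I never plays it.

a2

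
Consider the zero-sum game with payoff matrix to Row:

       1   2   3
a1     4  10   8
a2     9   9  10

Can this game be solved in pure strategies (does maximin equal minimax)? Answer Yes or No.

Row minima: a1 → 4, a2 → 9; maximin = 9.
Column maxima: 1 → 9, 2 → 10, 3 → 10; minimax = 9.
maximin = minimax = 9, so a saddle point exists.

Yes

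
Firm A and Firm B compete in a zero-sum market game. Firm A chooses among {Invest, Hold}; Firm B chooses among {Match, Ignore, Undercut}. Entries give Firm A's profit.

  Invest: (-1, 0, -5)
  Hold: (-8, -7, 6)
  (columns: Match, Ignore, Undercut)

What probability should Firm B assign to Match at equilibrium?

Row minima: Invest → -5, Hold → -8; maximin = -5.
Column maxima: Match → -1, Ignore → 0, Undercut → 6; minimax = -1.
-5 ≠ -1, so there is no saddle point; optimal play is mixed.
Ignore is strictly dominated by Match (it gives Firm A strictly more in every row), so Firm B never plays it.
On the remaining 2×2 (Invest, Hold vs Match, Undercut):
Let Firm A play Invest with probability p. Expected payoff against Match: (-1)p + (-8)(1−p) = 7p − 8; against Undercut: (-5)p + 6(1−p) = −11p + 6.
Setting these equal: 7p − 8 = −11p + 6 ⇒ 18p = 14 ⇒ p = 7/9, and the value is (7)·(7/9) − 8 = -23/9.
For Firm B: with q = P(Match), equating Invest's and Hold's payoffs gives 4q − 5 = −14q + 6 ⇒ q = 11/18.

11/18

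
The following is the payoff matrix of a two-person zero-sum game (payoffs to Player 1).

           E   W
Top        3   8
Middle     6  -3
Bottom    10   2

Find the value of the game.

74/13

Row minima: Top → 3, Middle → -3, Bottom → 2; maximin = 3.
Column maxima: E → 10, W → 8; minimax = 8.
3 ≠ 8, so there is no saddle point; optimal play is mixed.
Middle is strictly dominated by Bottom, so Player 1 never plays it.
On the remaining 2×2 (Top, Bottom vs E, W):
Let Player 1 play Top with probability p. Expected payoff against E: 3p + 10(1−p) = −7p + 10; against W: 8p + 2(1−p) = 6p + 2.
Setting these equal: −7p + 10 = 6p + 2 ⇒ −13p = -8 ⇒ p = 8/13, and the value is (-7)·(8/13) + 10 = 74/13.
For Player 2: with q = P(E), equating Top's and Bottom's payoffs gives −5q + 8 = 8q + 2 ⇒ q = 6/13.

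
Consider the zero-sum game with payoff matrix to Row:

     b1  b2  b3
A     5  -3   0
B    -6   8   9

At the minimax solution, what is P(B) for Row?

Row minima: A → -3, B → -6; maximin = -3.
Column maxima: b1 → 5, b2 → 8, b3 → 9; minimax = 5.
-3 ≠ 5, so there is no saddle point; optimal play is mixed.
b3 is strictly dominated by b2 (it gives Row strictly more in every row), so Column never plays it.
On the remaining 2×2 (A, B vs b1, b2):
Let Row play A with probability p. Expected payoff against b1: 5p + (-6)(1−p) = 11p − 6; against b2: (-3)p + 8(1−p) = −11p + 8.
Setting these equal: 11p − 6 = −11p + 8 ⇒ 22p = 14 ⇒ p = 7/11, and the value is (11)·(7/11) − 6 = 1.
For Column: with q = P(b1), equating A's and B's payoffs gives 8q − 3 = −14q + 8 ⇒ q = 1/2.

4/11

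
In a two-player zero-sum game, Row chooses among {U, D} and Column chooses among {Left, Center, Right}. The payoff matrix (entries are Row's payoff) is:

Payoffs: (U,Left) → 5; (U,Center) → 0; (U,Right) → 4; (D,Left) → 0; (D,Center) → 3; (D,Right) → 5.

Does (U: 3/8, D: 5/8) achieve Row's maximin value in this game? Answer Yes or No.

Yes

Against Left this mix gives (3/8)·5 + (5/8)·0 = 15/8.
Against Center this mix gives (3/8)·0 + (5/8)·3 = 15/8.
Against Right this mix gives (3/8)·4 + (5/8)·5 = 37/8.
All of Column's active replies (Left, Center) yield 15/8, and no column does worse for Row. The mix makes Column indifferent and guarantees 15/8, so it is optimal.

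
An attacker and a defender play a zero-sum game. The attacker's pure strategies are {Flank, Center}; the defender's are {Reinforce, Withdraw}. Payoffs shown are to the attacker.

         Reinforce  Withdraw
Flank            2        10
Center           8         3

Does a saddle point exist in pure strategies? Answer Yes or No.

No

Row minima: Flank → 2, Center → 3; maximin = 3.
Column maxima: Reinforce → 8, Withdraw → 10; minimax = 8.
3 ≠ 8, so no pure-strategy equilibrium exists.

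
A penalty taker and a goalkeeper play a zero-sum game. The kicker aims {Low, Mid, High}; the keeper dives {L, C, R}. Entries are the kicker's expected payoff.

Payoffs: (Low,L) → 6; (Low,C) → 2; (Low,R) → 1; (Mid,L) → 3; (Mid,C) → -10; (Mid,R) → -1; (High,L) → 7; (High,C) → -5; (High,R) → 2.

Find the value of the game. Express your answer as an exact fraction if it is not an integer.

Row minima: Low → 1, Mid → -10, High → -5; maximin = 1.
Column maxima: L → 7, C → 2, R → 2; minimax = 2.
1 ≠ 2, so there is no saddle point; optimal play is mixed.
Mid is strictly dominated by Low, so the kicker never plays it.
L is strictly dominated by C (it gives the kicker strictly more in every row), so the keeper never plays it.
On the remaining 2×2 (Low, High vs C, R):
Let the kicker play Low with probability p. Expected payoff against C: 2p + (-5)(1−p) = 7p − 5; against R: 1p + 2(1−p) = −p + 2.
Setting these equal: 7p − 5 = −p + 2 ⇒ 8p = 7 ⇒ p = 7/8, and the value is (7)·(7/8) − 5 = 9/8.
For the keeper: with q = P(C), equating Low's and High's payoffs gives q + 1 = −7q + 2 ⇒ q = 1/8.

9/8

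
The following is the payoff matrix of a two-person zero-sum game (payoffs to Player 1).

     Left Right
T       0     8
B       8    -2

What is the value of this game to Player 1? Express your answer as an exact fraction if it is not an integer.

32/9

Row minima: T → 0, B → -2; maximin = 0.
Column maxima: Left → 8, Right → 8; minimax = 8.
0 ≠ 8, so there is no saddle point; optimal play is mixed.
Let Player 1 play T with probability p. Expected payoff against Left: 0p + 8(1−p) = −8p + 8; against Right: 8p + (-2)(1−p) = 10p − 2.
Setting these equal: −8p + 8 = 10p − 2 ⇒ −18p = -10 ⇒ p = 5/9, and the value is (-8)·(5/9) + 8 = 32/9.
For Player 2: with q = P(Left), equating T's and B's payoffs gives −8q + 8 = 10q − 2 ⇒ q = 5/9.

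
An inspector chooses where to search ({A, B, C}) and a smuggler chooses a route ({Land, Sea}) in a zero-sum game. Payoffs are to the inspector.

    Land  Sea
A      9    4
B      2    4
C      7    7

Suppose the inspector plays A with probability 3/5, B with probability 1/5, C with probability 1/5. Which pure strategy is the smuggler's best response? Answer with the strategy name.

Sea

If the smuggler plays Land, the inspector's expected payoff is (3/5)·9 + (1/5)·2 + (1/5)·7 = 36/5.
If the smuggler plays Sea, the inspector's expected payoff is (3/5)·4 + (1/5)·4 + (1/5)·7 = 23/5.
The smuggler minimizes the inspector's payoff; the smallest is 23/5, so the best response is Sea.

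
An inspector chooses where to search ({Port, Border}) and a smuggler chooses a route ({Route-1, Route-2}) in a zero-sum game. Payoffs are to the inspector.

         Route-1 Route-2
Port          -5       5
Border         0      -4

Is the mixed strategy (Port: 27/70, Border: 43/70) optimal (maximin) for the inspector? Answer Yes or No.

Against Route-1 this mix gives (27/70)·(-5) + (43/70)·0 = -27/14.
Against Route-2 this mix gives (27/70)·5 + (43/70)·(-4) = -37/70.
The smuggler will play Route-1, holding the inspector to -27/14. Shifting weight toward the row that does better against Route-1 would raise this floor (the equalizing mix achieves -10/7 against both Route-1 and Route-2), so the proposed strategy is not optimal.

No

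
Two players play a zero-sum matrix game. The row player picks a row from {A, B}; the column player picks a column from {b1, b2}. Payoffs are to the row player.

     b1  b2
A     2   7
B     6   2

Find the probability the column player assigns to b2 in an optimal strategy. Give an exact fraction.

4/9

Row minima: A → 2, B → 2; maximin = 2.
Column maxima: b1 → 6, b2 → 7; minimax = 6.
2 ≠ 6, so there is no saddle point; optimal play is mixed.
Let the row player play A with probability p. Expected payoff against b1: 2p + 6(1−p) = −4p + 6; against b2: 7p + 2(1−p) = 5p + 2.
Setting these equal: −4p + 6 = 5p + 2 ⇒ −9p = -4 ⇒ p = 4/9, and the value is (-4)·(4/9) + 6 = 38/9.
For the column player: with q = P(b1), equating A's and B's payoffs gives −5q + 7 = 4q + 2 ⇒ q = 5/9.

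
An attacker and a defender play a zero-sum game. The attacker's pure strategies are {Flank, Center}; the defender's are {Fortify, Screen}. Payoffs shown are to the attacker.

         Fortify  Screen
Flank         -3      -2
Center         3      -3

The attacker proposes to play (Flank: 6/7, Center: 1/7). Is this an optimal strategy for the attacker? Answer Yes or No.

Against Fortify this mix gives (6/7)·(-3) + (1/7)·3 = -15/7.
Against Screen this mix gives (6/7)·(-2) + (1/7)·(-3) = -15/7.
All of the defender's active replies (Fortify, Screen) yield -15/7, and no column does worse for the attacker. The mix makes the defender indifferent and guarantees -15/7, so it is optimal.

Yes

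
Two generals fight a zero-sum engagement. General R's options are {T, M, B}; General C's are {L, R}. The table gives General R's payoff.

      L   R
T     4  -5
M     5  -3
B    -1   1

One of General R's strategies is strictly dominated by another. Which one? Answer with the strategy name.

T

M gives a strictly higher payoff than T against every column: 5 > 4, -3 > -5.
So T is strictly dominated and General R never plays it.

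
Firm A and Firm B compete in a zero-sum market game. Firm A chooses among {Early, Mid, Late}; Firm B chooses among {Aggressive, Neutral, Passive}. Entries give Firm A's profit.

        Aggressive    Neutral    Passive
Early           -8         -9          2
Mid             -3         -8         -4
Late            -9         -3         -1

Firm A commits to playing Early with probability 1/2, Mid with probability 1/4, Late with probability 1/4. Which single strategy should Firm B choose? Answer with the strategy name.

If Firm B plays Aggressive, Firm A's expected payoff is (1/2)·(-8) + (1/4)·(-3) + (1/4)·(-9) = -7.
If Firm B plays Neutral, Firm A's expected payoff is (1/2)·(-9) + (1/4)·(-8) + (1/4)·(-3) = -29/4.
If Firm B plays Passive, Firm A's expected payoff is (1/2)·2 + (1/4)·(-4) + (1/4)·(-1) = -1/4.
Firm B minimizes Firm A's payoff; the smallest is -29/4, so the best response is Neutral.

Neutral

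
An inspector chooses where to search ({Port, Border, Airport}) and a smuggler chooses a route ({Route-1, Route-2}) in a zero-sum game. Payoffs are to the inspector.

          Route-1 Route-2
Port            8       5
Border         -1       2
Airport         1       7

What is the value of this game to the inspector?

Row minima: Port → 5, Border → -1, Airport → 1; maximin = 5.
Column maxima: Route-1 → 8, Route-2 → 7; minimax = 7.
5 ≠ 7, so there is no saddle point; optimal play is mixed.
Border is strictly dominated by Port, so the inspector never plays it.
On the remaining 2×2 (Port, Airport vs Route-1, Route-2):
Let the inspector play Port with probability p. Expected payoff against Route-1: 8p + 1(1−p) = 7p + 1; against Route-2: 5p + 7(1−p) = −2p + 7.
Setting these equal: 7p + 1 = −2p + 7 ⇒ 9p = 6 ⇒ p = 2/3, and the value is (7)·(2/3) + 1 = 17/3.
For the smuggler: with q = P(Route-1), equating Port's and Airport's payoffs gives 3q + 5 = −6q + 7 ⇒ q = 2/9.

17/3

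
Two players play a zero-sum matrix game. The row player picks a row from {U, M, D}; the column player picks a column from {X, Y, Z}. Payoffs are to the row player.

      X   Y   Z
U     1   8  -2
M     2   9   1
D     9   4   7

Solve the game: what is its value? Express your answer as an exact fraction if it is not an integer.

59/11

Row minima: U → -2, M → 1, D → 4; maximin = 4.
Column maxima: X → 9, Y → 9, Z → 7; minimax = 7.
4 ≠ 7, so there is no saddle point; optimal play is mixed.
U is strictly dominated by M, so the row player never plays it.
X is strictly dominated by Z (it gives the row player strictly more in every row), so the column player never plays it.
On the remaining 2×2 (M, D vs Y, Z):
Let the row player play M with probability p. Expected payoff against Y: 9p + 4(1−p) = 5p + 4; against Z: 1p + 7(1−p) = −6p + 7.
Setting these equal: 5p + 4 = −6p + 7 ⇒ 11p = 3 ⇒ p = 3/11, and the value is (5)·(3/11) + 4 = 59/11.
For the column player: with q = P(Y), equating M's and D's payoffs gives 8q + 1 = −3q + 7 ⇒ q = 6/11.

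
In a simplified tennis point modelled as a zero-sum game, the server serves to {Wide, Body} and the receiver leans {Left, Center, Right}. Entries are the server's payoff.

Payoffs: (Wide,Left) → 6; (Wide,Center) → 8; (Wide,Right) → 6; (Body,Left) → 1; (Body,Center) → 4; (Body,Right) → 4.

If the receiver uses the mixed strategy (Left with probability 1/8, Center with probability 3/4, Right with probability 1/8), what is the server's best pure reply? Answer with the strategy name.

Expected payoff of Wide: (1/8)·6 + (3/4)·8 + (1/8)·6 = 15/2.
Expected payoff of Body: (1/8)·1 + (3/4)·4 + (1/8)·4 = 29/8.
The largest is 15/2, so the server's best response is Wide.

Wide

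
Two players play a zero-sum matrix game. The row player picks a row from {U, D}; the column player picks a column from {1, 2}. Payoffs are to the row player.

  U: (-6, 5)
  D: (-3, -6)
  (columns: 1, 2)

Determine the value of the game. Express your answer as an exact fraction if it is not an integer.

-51/14

Row minima: U → -6, D → -6; maximin = -6.
Column maxima: 1 → -3, 2 → 5; minimax = -3.
-6 ≠ -3, so there is no saddle point; optimal play is mixed.
Let the row player play U with probability p. Expected payoff against 1: (-6)p + (-3)(1−p) = −3p − 3; against 2: 5p + (-6)(1−p) = 11p − 6.
Setting these equal: −3p − 3 = 11p − 6 ⇒ −14p = -3 ⇒ p = 3/14, and the value is (-3)·(3/14) − 3 = -51/14.
For the column player: with q = P(1), equating U's and D's payoffs gives −11q + 5 = 3q − 6 ⇒ q = 11/14.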